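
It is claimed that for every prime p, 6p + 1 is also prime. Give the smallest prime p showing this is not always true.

p = 19

A counterexample is any prime p such that 6p + 1 is not prime; we check each in order.
p = 2: 6p + 1 = 13, prime.
p = 3: 6p + 1 = 19, prime.
p = 5: 6p + 1 = 31, prime.
p = 7: 6p + 1 = 43, prime.
p = 11: 6p + 1 = 67, prime.
p = 13: 6p + 1 = 79, prime.
p = 17: 6p + 1 = 103, prime.
p = 19: 6p + 1 = 115 = 5 × 23, not prime.
Thus p = 19 disproves the claim, and no smaller p works.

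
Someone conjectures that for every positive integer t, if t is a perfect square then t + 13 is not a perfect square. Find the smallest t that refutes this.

t = 36

We need the least positive integer t for which t is a perfect square but t + 13 is a perfect square.
t = 1: 1 + 13 = 14, not a perfect square.
t = 4: 4 + 13 = 17, not a perfect square.
t = 9: 9 + 13 = 22, not a perfect square.
t = 16: 16 + 13 = 29, not a perfect square.
t = 25: 25 + 13 = 38, not a perfect square.
t = 36: 36 = 6² and 36 + 13 = 49 = 7².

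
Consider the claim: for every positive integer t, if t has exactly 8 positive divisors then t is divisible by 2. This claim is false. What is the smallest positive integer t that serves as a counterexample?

For t = 24, 30, 40, 42, …, 88, 102, 104 the conclusion holds.
t = 105: τ(105) = 8; 105 mod 2 = 1.
Thus t = 105 disproves the claim, and no smaller t works.

t = 105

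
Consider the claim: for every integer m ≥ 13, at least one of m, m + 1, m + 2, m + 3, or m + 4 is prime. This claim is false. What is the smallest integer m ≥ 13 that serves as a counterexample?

m = 24

We need the least integer m ≥ 13 for which m, m + 1, m + 2, m + 3, m + 4 are all composite.
The first 11 eligible values, up to m = 23, all satisfy the conclusion.
m = 24: 24 = 2 × 12; 25 = 5 × 5; 26 = 2 × 13; 27 = 3 × 9; 28 = 2 × 14 — all composite.
So m = 24 is the smallest counterexample.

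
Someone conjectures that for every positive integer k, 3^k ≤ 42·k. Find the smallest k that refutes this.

k = 5

A counterexample is any positive integer k such that 3^k > 42·k; we check each in order.
For k = 1, 2, 3, 4 the conclusion holds.
k = 5: 3^k = 243 and 42·k = 210, so 243 > 210.
So k = 5 is the smallest counterexample.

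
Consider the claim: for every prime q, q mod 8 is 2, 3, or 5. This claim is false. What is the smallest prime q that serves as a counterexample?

Check each prime q in order until the claim fails.
For q = 2, 3, 5 the conclusion holds.
q = 7: 7 mod 8 = 7 — not in {2, 3, 5}.
Hence q = 7 is a counterexample.

q = 7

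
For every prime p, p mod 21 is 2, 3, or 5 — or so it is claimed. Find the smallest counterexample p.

A counterexample is any prime p such that the claim fails; we check each in order.
p = 2: 2 mod 21 = 2.
p = 3: 3 mod 21 = 3.
p = 5: 5 mod 21 = 5.
p = 7: 7 mod 21 = 7 — not in {2, 3, 5}.
Hence p = 7 is a counterexample.

p = 7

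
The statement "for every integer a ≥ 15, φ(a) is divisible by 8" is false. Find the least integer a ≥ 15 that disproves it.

a = 18

We need the least integer a ≥ 15 for which φ(a) is not divisible by 8.
For a = 15, 16, 17 the conclusion holds.
a = 18: φ(18) = 6; 6 mod 8 = 6.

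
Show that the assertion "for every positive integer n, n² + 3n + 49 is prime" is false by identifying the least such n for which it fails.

n = 4

n = 1: n² + 3n + 49 = 53, prime.
n = 2: n² + 3n + 49 = 59, prime.
n = 3: n² + 3n + 49 = 67, prime.
n = 4: n² + 3n + 49 = 77 = 7 × 11, composite.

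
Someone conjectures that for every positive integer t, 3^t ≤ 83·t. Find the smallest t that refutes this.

We need the least positive integer t for which 3^t > 83·t.
For t = 1, 2, 3, 4, 5 the conclusion holds.
t = 6: 3^t = 729 and 83·t = 498, so 729 > 498.
So t = 6 is the smallest counterexample.

t = 6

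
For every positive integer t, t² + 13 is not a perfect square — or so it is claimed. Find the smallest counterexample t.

We need the least positive integer t for which t² + 13 is a perfect square.
For t = 1, 2, 3, 4, 5 the conclusion holds.
t = 6: 6² + 13 = 49 = 7², a perfect square.

t = 6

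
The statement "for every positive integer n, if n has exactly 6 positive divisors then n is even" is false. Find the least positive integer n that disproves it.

Check each positive integer n in order until n has exactly 6 positive divisors but n is odd.
The first 6 eligible values, up to n = 44, all satisfy the conclusion.
n = 45: divisors of 45: 1, 3, 5, 9, 15, 45; 45 is odd.
Thus n = 45 disproves the claim, and no smaller n works.

n = 45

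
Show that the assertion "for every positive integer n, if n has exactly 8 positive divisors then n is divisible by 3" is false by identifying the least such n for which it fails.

n = 40

We need the least positive integer n for which n has exactly 8 positive divisors but n is not divisible by 3.
For n = 24, 30 the conclusion holds.
n = 40: τ(40) = 8; 40 mod 3 = 1.
Thus n = 40 disproves the claim, and no smaller n works.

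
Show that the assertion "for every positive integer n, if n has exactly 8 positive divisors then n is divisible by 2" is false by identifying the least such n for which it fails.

Check each positive integer n in order until n has exactly 8 positive divisors but n is not divisible by 2.
The first 12 eligible values, up to n = 104, all satisfy the conclusion.
n = 105: τ(105) = 8; 105 mod 2 = 1.
Thus n = 105 disproves the claim, and no smaller n works.

n = 105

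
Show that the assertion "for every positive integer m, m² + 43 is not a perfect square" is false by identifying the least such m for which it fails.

m = 21

For m = 1, 2, 3, 4, …, 18, 19, 20 the conclusion holds.
m = 21: 21² + 43 = 484 = 22², a perfect square.
Thus m = 21 disproves the claim, and no smaller m works.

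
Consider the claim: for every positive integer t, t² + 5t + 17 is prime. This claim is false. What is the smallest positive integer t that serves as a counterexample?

t = 8

Check each positive integer t in order until t² + 5t + 17 is not prime.
The first 7 eligible values, up to t = 7, all satisfy the conclusion.
t = 8: t² + 5t + 17 = 121 = 11 × 11, composite.
So t = 8 is the smallest counterexample.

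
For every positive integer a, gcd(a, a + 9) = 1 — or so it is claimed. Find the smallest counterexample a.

a = 3

A counterexample is any positive integer a such that gcd(a, a + 9) > 1; we check each in order.
a = 1: gcd(1, 10) = 1.
a = 2: gcd(2, 11) = 1.
a = 3: gcd(3, 12) = 3.
So a = 3 is the smallest counterexample.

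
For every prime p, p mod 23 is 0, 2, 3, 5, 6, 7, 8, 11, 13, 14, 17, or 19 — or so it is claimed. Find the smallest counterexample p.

We need the least prime p for which the claim fails.
For p = 2, 3, 5, 7, …, 29, 31, 37 the conclusion holds.
p = 41: 41 mod 23 = 18 — not in {0, 2, 3, 5, 6, 7, 8, 11, 13, 14, 17, 19}.
Hence p = 41 is a counterexample.

p = 41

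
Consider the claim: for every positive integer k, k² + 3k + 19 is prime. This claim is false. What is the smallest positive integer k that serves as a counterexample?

k = 15

Check each positive integer k in order until k² + 3k + 19 is not prime.
For k = 1, 2, 3, 4, …, 12, 13, 14 the conclusion holds.
k = 15: k² + 3k + 19 = 289 = 17 × 17, composite.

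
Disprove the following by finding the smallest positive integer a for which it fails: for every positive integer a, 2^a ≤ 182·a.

A counterexample is any positive integer a such that 2^a > 182·a; we check each in order.
For a = 1, 2, 3, 4, 5, 6, 7, 8, 9, 10 the conclusion holds.
a = 11: 2^a = 2048 and 182·a = 2002, so 2048 > 2002.

a = 11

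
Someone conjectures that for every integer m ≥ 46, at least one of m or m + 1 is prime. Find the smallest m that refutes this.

m = 48

We need the least integer m ≥ 46 for which m, m + 1 are both composite.
For m = 46, 47 the conclusion holds.
m = 48: 48 = 2 × 24; 49 = 7 × 7 — both composite.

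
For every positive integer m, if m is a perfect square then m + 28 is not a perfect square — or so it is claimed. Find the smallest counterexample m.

m = 36

We need the least positive integer m for which m is a perfect square but m + 28 is a perfect square.
m = 1: 1 + 28 = 29, not a perfect square.
m = 4: 4 + 28 = 32, not a perfect square.
m = 9: 9 + 28 = 37, not a perfect square.
m = 16: 16 + 28 = 44, not a perfect square.
m = 25: 25 + 28 = 53, not a perfect square.
m = 36: 36 = 6² and 36 + 28 = 64 = 8².
Thus m = 36 disproves the claim, and no smaller m works.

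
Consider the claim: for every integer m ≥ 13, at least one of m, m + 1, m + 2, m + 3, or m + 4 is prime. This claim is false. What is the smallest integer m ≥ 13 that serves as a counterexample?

m = 24

For m = 13, 14, 15, 16, …, 21, 22, 23 the conclusion holds.
m = 24: 24 = 2 × 12; 25 = 5 × 5; 26 = 2 × 13; 27 = 3 × 9; 28 = 2 × 14 — all composite.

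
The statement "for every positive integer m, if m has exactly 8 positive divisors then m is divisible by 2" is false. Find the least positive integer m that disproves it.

m = 105

For m = 24, 30, 40, 42, …, 88, 102, 104 the conclusion holds.
m = 105: τ(105) = 8; 105 mod 2 = 1.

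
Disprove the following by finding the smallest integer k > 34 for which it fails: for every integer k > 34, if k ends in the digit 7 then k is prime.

k = 57

k = 37: 37 ends in 7 and is prime.
k = 47: 47 ends in 7 and is prime.
k = 57: 57 ends in 7; 57 = 3 × 19, composite.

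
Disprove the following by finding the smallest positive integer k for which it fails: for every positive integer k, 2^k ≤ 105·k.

The first 10 eligible values, up to k = 10, all satisfy the conclusion.
k = 11: 2^k = 2048 and 105·k = 1155, so 2048 > 1155.
Hence k = 11 is a counterexample.

k = 11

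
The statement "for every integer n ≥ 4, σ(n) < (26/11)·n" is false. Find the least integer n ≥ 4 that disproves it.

n = 24

We need the least integer n ≥ 4 for which the claim fails.
For n = 4, 5, 6, 7, …, 21, 22, 23 the conclusion holds.
n = 24: σ(24) = 60; 60 ≥ 624/11.
Thus n = 24 disproves the claim, and no smaller n works.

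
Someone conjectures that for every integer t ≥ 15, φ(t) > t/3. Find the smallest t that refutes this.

t = 18

For t = 15, 16, 17 the conclusion holds.
t = 18: φ(18) = 6 and 18/3 = 6, so φ(18) ≤ 18/3.
Hence t = 18 is a counterexample.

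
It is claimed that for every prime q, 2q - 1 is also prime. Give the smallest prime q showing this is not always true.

A counterexample is any prime q such that 2q - 1 is not prime; we check each in order.
q = 2: 2q - 1 = 3, prime.
q = 3: 2q - 1 = 5, prime.
q = 5: 2q - 1 = 9 = 3 × 3, not prime.
So q = 5 is the smallest counterexample.

q = 5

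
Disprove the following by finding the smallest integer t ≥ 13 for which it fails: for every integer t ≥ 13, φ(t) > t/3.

Check each integer t ≥ 13 in order until the claim fails.
For t = 13, 14, 15, 16, 17 the conclusion holds.
t = 18: φ(18) = 6 and 18/3 = 6, so φ(18) ≤ 18/3.
Hence t = 18 is a counterexample.

t = 18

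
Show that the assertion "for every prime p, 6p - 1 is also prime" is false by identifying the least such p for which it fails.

For p = 2, 3, 5, 7 the conclusion holds.
p = 11: 6p - 1 = 65 = 5 × 13, not prime.
Thus p = 11 disproves the claim, and no smaller p works.

p = 11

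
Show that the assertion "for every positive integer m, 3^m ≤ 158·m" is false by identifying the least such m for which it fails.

We need the least positive integer m for which 3^m > 158·m.
The first 6 eligible values, up to m = 6, all satisfy the conclusion.
m = 7: 3^m = 2187 and 158·m = 1106, so 2187 > 1106.
Thus m = 7 disproves the claim, and no smaller m works.

m = 7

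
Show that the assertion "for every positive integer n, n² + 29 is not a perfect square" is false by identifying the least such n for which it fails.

Check each positive integer n in order until n² + 29 is a perfect square.
For n = 1, 2, 3, 4, …, 11, 12, 13 the conclusion holds.
n = 14: 14² + 29 = 225 = 15², a perfect square.
Hence n = 14 is a counterexample.

n = 14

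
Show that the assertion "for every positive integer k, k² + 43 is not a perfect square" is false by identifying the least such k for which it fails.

We need the least positive integer k for which k² + 43 is a perfect square.
The first 20 eligible values, up to k = 20, all satisfy the conclusion.
k = 21: 21² + 43 = 484 = 22², a perfect square.
So k = 21 is the smallest counterexample.

k = 21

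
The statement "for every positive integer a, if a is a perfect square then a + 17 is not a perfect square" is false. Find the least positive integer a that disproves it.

a = 64

The first 7 eligible values, up to a = 49, all satisfy the conclusion.
a = 64: 64 = 8² and 64 + 17 = 81 = 9².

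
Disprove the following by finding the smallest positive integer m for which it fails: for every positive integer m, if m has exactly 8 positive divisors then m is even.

A counterexample is any positive integer m such that m has exactly 8 positive divisors but m is odd; we check each in order.
For m = 24, 30, 40, 42, …, 88, 102, 104 the conclusion holds.
m = 105: divisors of 105: 1, 3, 5, 7, 15, 21, 35, 105; 105 is odd.
Thus m = 105 disproves the claim, and no smaller m works.

m = 105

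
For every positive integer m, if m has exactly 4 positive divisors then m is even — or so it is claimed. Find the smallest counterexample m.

m = 15

m = 6: divisors of 6: 1, 2, 3, 6; 6 is even.
m = 8: divisors of 8: 1, 2, 4, 8; 8 is even.
m = 10: divisors of 10: 1, 2, 5, 10; 10 is even.
m = 14: divisors of 14: 1, 2, 7, 14; 14 is even.
m = 15: divisors of 15: 1, 3, 5, 15; 15 is odd.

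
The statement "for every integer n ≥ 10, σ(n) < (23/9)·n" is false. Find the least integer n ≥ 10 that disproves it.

Check each integer n ≥ 10 in order until the claim fails.
The first 38 eligible values, up to n = 47, all satisfy the conclusion.
n = 48: σ(48) = 124; 124 ≥ 368/3.
So n = 48 is the smallest counterexample.

n = 48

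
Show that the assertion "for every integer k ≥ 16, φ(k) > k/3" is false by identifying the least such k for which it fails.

Check each integer k ≥ 16 in order until the claim fails.
For k = 16, 17 the conclusion holds.
k = 18: φ(18) = 6 and 18/3 = 6, so φ(18) ≤ 18/3.

k = 18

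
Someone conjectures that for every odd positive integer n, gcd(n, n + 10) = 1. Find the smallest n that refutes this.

A counterexample is any odd positive integer n such that gcd(n, n + 10) > 1; we check each in order.
n = 1: gcd(1, 11) = 1.
n = 3: gcd(3, 13) = 1.
n = 5: gcd(5, 15) = 5.
Thus n = 5 disproves the claim, and no smaller n works.

n = 5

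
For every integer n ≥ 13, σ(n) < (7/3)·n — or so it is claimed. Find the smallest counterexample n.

Check each integer n ≥ 13 in order until the claim fails.
For n = 13, 14, 15, 16, …, 21, 22, 23 the conclusion holds.
n = 24: σ(24) = 60; 60 ≥ 56.
Hence n = 24 is a counterexample.

n = 24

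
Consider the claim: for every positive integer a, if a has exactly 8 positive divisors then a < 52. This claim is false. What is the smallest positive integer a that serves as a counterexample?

A counterexample is any positive integer a such that a has exactly 8 positive divisors but the claim fails; we check each in order.
The first 4 eligible values, up to a = 42, all satisfy the conclusion.
a = 54: τ(54) = 8; 54 ≥ 52.
So a = 54 is the smallest counterexample.

a = 54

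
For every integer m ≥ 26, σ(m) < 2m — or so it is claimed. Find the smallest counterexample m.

Check each integer m ≥ 26 in order until the claim fails.
m = 26: σ(26) = 42; 42 < 52.
m = 27: σ(27) = 40; 40 < 54.
m = 28: σ(28) = 56; 56 ≥ 56.

m = 28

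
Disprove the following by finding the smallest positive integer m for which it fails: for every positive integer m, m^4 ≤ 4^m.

m = 3

Check each positive integer m in order until m^4 > 4^m.
For m = 1, 2 the conclusion holds.
m = 3: m^4 = 81 and 4^m = 64, so 81 > 64.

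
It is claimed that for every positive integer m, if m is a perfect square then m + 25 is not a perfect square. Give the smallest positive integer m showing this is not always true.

m = 144

Check each positive integer m in order until m is a perfect square but m + 25 is a perfect square.
The first 11 eligible values, up to m = 121, all satisfy the conclusion.
m = 144: 144 = 12² and 144 + 25 = 169 = 13².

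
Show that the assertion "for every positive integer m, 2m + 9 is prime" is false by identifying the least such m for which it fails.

Check each positive integer m in order until 2m + 9 is not prime.
For m = 1, 2 the conclusion holds.
m = 3: 2m + 9 = 15 = 3 × 5, composite.

m = 3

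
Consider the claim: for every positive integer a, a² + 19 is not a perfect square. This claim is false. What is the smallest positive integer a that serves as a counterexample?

a = 9

Check each positive integer a in order until a² + 19 is a perfect square.
a = 1: 1² + 19 = 20, not a perfect square.
a = 2: 2² + 19 = 23, not a perfect square.
a = 3: 3² + 19 = 28, not a perfect square.
a = 4: 4² + 19 = 35, not a perfect square.
a = 5: 5² + 19 = 44, not a perfect square.
a = 6: 6² + 19 = 55, not a perfect square.
a = 7: 7² + 19 = 68, not a perfect square.
a = 8: 8² + 19 = 83, not a perfect square.
a = 9: 9² + 19 = 100 = 10², a perfect square.
Thus a = 9 disproves the claim, and no smaller a works.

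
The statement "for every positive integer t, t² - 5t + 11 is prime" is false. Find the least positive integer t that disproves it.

t = 7

For t = 1, 2, 3, 4, 5, 6 the conclusion holds.
t = 7: t² - 5t + 11 = 25 = 5 × 5, composite.
So t = 7 is the smallest counterexample.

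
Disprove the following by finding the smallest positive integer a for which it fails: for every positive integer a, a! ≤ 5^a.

We need the least positive integer a for which a! > 5^a.
For a = 1, 2, 3, 4, …, 9, 10, 11 the conclusion holds.
a = 12: a! = 479001600 and 5^a = 244140625, so 479001600 > 244140625.

a = 12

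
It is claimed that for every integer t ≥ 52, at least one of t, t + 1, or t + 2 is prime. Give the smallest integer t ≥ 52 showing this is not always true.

t = 54

Check each integer t ≥ 52 in order until t, t + 1, t + 2 are all composite.
For t = 52, 53 the conclusion holds.
t = 54: 54 = 2 × 27; 55 = 5 × 11; 56 = 2 × 28 — all composite.
Hence t = 54 is a counterexample.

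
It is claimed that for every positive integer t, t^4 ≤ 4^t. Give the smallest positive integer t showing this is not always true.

Check each positive integer t in order until t^4 > 4^t.
For t = 1, 2 the conclusion holds.
t = 3: t^4 = 81 and 4^t = 64, so 81 > 64.

t = 3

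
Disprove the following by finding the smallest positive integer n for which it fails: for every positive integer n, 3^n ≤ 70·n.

A counterexample is any positive integer n such that 3^n > 70·n; we check each in order.
For n = 1, 2, 3, 4, 5 the conclusion holds.
n = 6: 3^n = 729 and 70·n = 420, so 729 > 420.
Hence n = 6 is a counterexample.

n = 6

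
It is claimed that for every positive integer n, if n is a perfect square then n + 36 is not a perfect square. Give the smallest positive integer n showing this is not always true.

A counterexample is any positive integer n such that n is a perfect square but n + 36 is a perfect square; we check each in order.
n = 1: 1 + 36 = 37, not a perfect square.
n = 4: 4 + 36 = 40, not a perfect square.
n = 9: 9 + 36 = 45, not a perfect square.
n = 16: 16 + 36 = 52, not a perfect square.
n = 25: 25 + 36 = 61, not a perfect square.
n = 36: 36 + 36 = 72, not a perfect square.
n = 49: 49 + 36 = 85, not a perfect square.
n = 64: 64 = 8² and 64 + 36 = 100 = 10².
Thus n = 64 disproves the claim, and no smaller n works.

n = 64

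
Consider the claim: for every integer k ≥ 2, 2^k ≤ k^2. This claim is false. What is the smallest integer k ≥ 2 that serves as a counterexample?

Check each integer k ≥ 2 in order until 2^k > k^2.
For k = 2, 3, 4 the conclusion holds.
k = 5: 2^k = 32 and k^2 = 25, so 32 > 25.

k = 5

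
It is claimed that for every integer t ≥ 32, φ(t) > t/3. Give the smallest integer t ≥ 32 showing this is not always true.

A counterexample is any integer t ≥ 32 such that the claim fails; we check each in order.
The first 4 eligible values, up to t = 35, all satisfy the conclusion.
t = 36: φ(36) = 12 and 36/3 = 12, so φ(36) ≤ 36/3.
So t = 36 is the smallest counterexample.

t = 36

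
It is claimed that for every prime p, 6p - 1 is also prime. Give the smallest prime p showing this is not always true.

p = 11

The first 4 eligible values, up to p = 7, all satisfy the conclusion.
p = 11: 6p - 1 = 65 = 5 × 13, not prime.
So p = 11 is the smallest counterexample.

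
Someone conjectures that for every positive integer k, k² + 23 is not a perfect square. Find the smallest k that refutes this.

The first 10 eligible values, up to k = 10, all satisfy the conclusion.
k = 11: 11² + 23 = 144 = 12², a perfect square.

k = 11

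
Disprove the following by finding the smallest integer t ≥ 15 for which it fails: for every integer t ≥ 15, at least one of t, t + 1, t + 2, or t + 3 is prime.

We need the least integer t ≥ 15 for which t, t + 1, t + 2, t + 3 are all composite.
The first 9 eligible values, up to t = 23, all satisfy the conclusion.
t = 24: 24 = 2 × 12; 25 = 5 × 5; 26 = 2 × 13; 27 = 3 × 9 — all composite.

t = 24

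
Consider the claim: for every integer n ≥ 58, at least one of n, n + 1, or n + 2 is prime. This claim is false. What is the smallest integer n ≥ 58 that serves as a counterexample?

We need the least integer n ≥ 58 for which n, n + 1, n + 2 are all composite.
For n = 58, 59, 60, 61 the conclusion holds.
n = 62: 62 = 2 × 31; 63 = 3 × 21; 64 = 2 × 32 — all composite.

n = 62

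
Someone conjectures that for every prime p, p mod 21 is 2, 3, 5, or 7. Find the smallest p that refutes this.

The first 4 eligible values, up to p = 7, all satisfy the conclusion.
p = 11: 11 mod 21 = 11 — not in {2, 3, 5, 7}.
Hence p = 11 is a counterexample.

p = 11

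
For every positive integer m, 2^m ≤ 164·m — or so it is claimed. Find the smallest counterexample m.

For m = 1, 2, 3, 4, 5, 6, 7, 8, 9, 10 the conclusion holds.
m = 11: 2^m = 2048 and 164·m = 1804, so 2048 > 1804.

m = 11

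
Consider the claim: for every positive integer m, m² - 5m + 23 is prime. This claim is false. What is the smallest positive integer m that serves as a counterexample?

m = 19

We need the least positive integer m for which m² - 5m + 23 is not prime.
The first 18 eligible values, up to m = 18, all satisfy the conclusion.
m = 19: m² - 5m + 23 = 289 = 17 × 17, composite.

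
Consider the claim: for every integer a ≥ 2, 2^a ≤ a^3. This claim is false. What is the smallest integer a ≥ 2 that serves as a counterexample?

A counterexample is any integer a ≥ 2 such that 2^a > a^3; we check each in order.
a = 2: 2^a = 4 and a^3 = 8, so 4 ≤ 8.
a = 3: 2^a = 8 and a^3 = 27, so 8 ≤ 27.
a = 4: 2^a = 16 and a^3 = 64, so 16 ≤ 64.
a = 5: 2^a = 32 and a^3 = 125, so 32 ≤ 125.
a = 6: 2^a = 64 and a^3 = 216, so 64 ≤ 216.
a = 7: 2^a = 128 and a^3 = 343, so 128 ≤ 343.
a = 8: 2^a = 256 and a^3 = 512, so 256 ≤ 512.
a = 9: 2^a = 512 and a^3 = 729, so 512 ≤ 729.
a = 10: 2^a = 1024 and a^3 = 1000, so 1024 > 1000.
So a = 10 is the smallest counterexample.

a = 10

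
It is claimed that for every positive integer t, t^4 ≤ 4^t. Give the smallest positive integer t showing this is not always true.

A counterexample is any positive integer t such that t^4 > 4^t; we check each in order.
t = 1: t^4 = 1 and 4^t = 4, so 1 ≤ 4.
t = 2: t^4 = 16 and 4^t = 16, so 16 ≤ 16.
t = 3: t^4 = 81 and 4^t = 64, so 81 > 64.
So t = 3 is the smallest counterexample.

t = 3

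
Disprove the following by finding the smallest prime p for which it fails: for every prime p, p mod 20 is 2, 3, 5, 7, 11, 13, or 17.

p = 19

The first 7 eligible values, up to p = 17, all satisfy the conclusion.
p = 19: 19 mod 20 = 19 — not in {2, 3, 5, 7, 11, 13, 17}.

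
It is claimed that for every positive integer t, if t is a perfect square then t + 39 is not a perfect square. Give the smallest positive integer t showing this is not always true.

t = 25

Check each positive integer t in order until t is a perfect square but t + 39 is a perfect square.
The first 4 eligible values, up to t = 16, all satisfy the conclusion.
t = 25: 25 = 5² and 25 + 39 = 64 = 8².
So t = 25 is the smallest counterexample.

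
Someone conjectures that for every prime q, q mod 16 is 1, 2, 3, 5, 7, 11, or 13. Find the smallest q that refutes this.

q = 31

A counterexample is any prime q such that the claim fails; we check each in order.
The first 10 eligible values, up to q = 29, all satisfy the conclusion.
q = 31: 31 mod 16 = 15 — not in {1, 2, 3, 5, 7, 11, 13}.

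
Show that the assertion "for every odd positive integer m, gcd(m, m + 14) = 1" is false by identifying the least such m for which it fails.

m = 7

For m = 1, 3, 5 the conclusion holds.
m = 7: gcd(7, 21) = 7.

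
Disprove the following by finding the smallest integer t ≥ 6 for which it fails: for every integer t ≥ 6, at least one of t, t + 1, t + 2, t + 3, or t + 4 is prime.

t = 24

For t = 6, 7, 8, 9, …, 21, 22, 23 the conclusion holds.
t = 24: 24 = 2 × 12; 25 = 5 × 5; 26 = 2 × 13; 27 = 3 × 9; 28 = 2 × 14 — all composite.
So t = 24 is the smallest counterexample.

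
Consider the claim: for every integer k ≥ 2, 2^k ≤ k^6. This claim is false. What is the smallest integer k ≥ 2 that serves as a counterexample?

k = 30

Check each integer k ≥ 2 in order until 2^k > k^6.
For k = 2, 3, 4, 5, …, 27, 28, 29 the conclusion holds.
k = 30: 2^k = 1073741824 and k^6 = 729000000, so 1073741824 > 729000000.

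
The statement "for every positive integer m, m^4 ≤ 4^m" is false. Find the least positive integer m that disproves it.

For m = 1, 2 the conclusion holds.
m = 3: m^4 = 81 and 4^m = 64, so 81 > 64.
So m = 3 is the smallest counterexample.

m = 3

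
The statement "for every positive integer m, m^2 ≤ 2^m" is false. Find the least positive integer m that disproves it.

Check each positive integer m in order until m^2 > 2^m.
For m = 1, 2 the conclusion holds.
m = 3: m^2 = 9 and 2^m = 8, so 9 > 8.

m = 3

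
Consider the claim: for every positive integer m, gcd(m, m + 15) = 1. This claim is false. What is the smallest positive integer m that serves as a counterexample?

A counterexample is any positive integer m such that gcd(m, m + 15) > 1; we check each in order.
For m = 1, 2 the conclusion holds.
m = 3: gcd(3, 18) = 3.
Hence m = 3 is a counterexample.

m = 3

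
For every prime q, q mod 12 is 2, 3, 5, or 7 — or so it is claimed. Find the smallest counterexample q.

q = 11

A counterexample is any prime q such that the claim fails; we check each in order.
For q = 2, 3, 5, 7 the conclusion holds.
q = 11: 11 mod 12 = 11 — not in {2, 3, 5, 7}.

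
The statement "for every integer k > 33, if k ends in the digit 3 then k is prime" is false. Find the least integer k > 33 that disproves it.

For k = 43, 53 the conclusion holds.
k = 63: 63 ends in 3; 63 = 3 × 21, composite.

k = 63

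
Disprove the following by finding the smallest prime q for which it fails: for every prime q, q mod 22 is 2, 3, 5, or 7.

For q = 2, 3, 5, 7 the conclusion holds.
q = 11: 11 mod 22 = 11 — not in {2, 3, 5, 7}.

q = 11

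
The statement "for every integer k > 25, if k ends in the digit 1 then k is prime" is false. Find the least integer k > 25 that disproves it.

k = 51

We need the least integer k > 25 for which k ends in the digit 1 but k is not prime.
k = 31: 31 ends in 1 and is prime.
k = 41: 41 ends in 1 and is prime.
k = 51: 51 ends in 1; 51 = 3 × 17, composite.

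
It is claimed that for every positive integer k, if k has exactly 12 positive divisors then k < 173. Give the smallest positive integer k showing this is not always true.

For k = 60, 72, 84, 90, …, 150, 156, 160 the conclusion holds.
k = 198: τ(198) = 12; 198 ≥ 173.

k = 198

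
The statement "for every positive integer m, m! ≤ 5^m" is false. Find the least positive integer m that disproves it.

A counterexample is any positive integer m such that m! > 5^m; we check each in order.
The first 11 eligible values, up to m = 11, all satisfy the conclusion.
m = 12: m! = 479001600 and 5^m = 244140625, so 479001600 > 244140625.

m = 12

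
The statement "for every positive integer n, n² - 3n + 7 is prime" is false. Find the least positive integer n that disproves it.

n = 6

We need the least positive integer n for which n² - 3n + 7 is not prime.
The first 5 eligible values, up to n = 5, all satisfy the conclusion.
n = 6: n² - 3n + 7 = 25 = 5 × 5, composite.
So n = 6 is the smallest counterexample.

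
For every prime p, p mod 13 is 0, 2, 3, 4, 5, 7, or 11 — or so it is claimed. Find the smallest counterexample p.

The first 7 eligible values, up to p = 17, all satisfy the conclusion.
p = 19: 19 mod 13 = 6 — not in {0, 2, 3, 4, 5, 7, 11}.
So p = 19 is the smallest counterexample.

p = 19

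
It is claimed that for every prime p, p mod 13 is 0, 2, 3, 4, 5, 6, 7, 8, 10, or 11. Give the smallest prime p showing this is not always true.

A counterexample is any prime p such that the claim fails; we check each in order.
The first 15 eligible values, up to p = 47, all satisfy the conclusion.
p = 53: 53 mod 13 = 1 — not in {0, 2, 3, 4, 5, 6, 7, 8, 10, 11}.

p = 53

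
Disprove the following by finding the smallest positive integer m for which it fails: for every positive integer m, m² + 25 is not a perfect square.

For m = 1, 2, 3, 4, …, 9, 10, 11 the conclusion holds.
m = 12: 12² + 25 = 169 = 13², a perfect square.
Thus m = 12 disproves the claim, and no smaller m works.

m = 12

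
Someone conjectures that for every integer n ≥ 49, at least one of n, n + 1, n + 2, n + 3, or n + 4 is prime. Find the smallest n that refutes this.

n = 54

n = 49: 53 is prime.
n = 50: 53 is prime.
n = 51: 53 is prime.
n = 52: 53 is prime.
n = 53: 53 is prime.
n = 54: 54 = 2 × 27; 55 = 5 × 11; 56 = 2 × 28; 57 = 3 × 19; 58 = 2 × 29 — all composite.
Hence n = 54 is a counterexample.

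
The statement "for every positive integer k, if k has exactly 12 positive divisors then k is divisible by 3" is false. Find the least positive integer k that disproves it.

k = 140

k = 60: τ(60) = 12; 60 mod 3 = 0.
k = 72: τ(72) = 12; 72 mod 3 = 0.
k = 84: τ(84) = 12; 84 mod 3 = 0.
k = 90: τ(90) = 12; 90 mod 3 = 0.
k = 96: τ(96) = 12; 96 mod 3 = 0.
k = 108: τ(108) = 12; 108 mod 3 = 0.
k = 126: τ(126) = 12; 126 mod 3 = 0.
k = 132: τ(132) = 12; 132 mod 3 = 0.
k = 140: τ(140) = 12; 140 mod 3 = 2.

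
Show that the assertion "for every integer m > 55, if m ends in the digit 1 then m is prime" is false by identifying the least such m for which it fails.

Check each integer m > 55 in order until m ends in the digit 1 but m is not prime.
m = 61: 61 ends in 1 and is prime.
m = 71: 71 ends in 1 and is prime.
m = 81: 81 ends in 1; 81 = 3 × 27, composite.
Hence m = 81 is a counterexample.

m = 81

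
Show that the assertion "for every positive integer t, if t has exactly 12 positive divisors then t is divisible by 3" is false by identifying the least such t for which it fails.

A counterexample is any positive integer t such that t has exactly 12 positive divisors but t is not divisible by 3; we check each in order.
The first 8 eligible values, up to t = 132, all satisfy the conclusion.
t = 140: τ(140) = 12; 140 mod 3 = 2.

t = 140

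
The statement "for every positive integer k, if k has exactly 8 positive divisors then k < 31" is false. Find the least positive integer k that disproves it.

We need the least positive integer k for which k has exactly 8 positive divisors but the claim fails.
For k = 24, 30 the conclusion holds.
k = 40: τ(40) = 8; 40 ≥ 31.
So k = 40 is the smallest counterexample.

k = 40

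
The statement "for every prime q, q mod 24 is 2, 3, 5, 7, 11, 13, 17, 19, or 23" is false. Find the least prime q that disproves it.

A counterexample is any prime q such that the claim fails; we check each in order.
For q = 2, 3, 5, 7, …, 61, 67, 71 the conclusion holds.
q = 73: 73 mod 24 = 1 — not in {2, 3, 5, 7, 11, 13, 17, 19, 23}.
So q = 73 is the smallest counterexample.

q = 73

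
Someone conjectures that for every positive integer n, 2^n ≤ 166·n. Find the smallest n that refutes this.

n = 11

Check each positive integer n in order until 2^n > 166·n.
The first 10 eligible values, up to n = 10, all satisfy the conclusion.
n = 11: 2^n = 2048 and 166·n = 1826, so 2048 > 1826.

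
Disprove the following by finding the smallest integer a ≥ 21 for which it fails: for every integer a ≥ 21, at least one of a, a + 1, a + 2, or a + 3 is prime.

Check each integer a ≥ 21 in order until a, a + 1, a + 2, a + 3 are all composite.
a = 21: 23 is prime.
a = 22: 23 is prime.
a = 23: 23 is prime.
a = 24: 24 = 2 × 12; 25 = 5 × 5; 26 = 2 × 13; 27 = 3 × 9 — all composite.

a = 24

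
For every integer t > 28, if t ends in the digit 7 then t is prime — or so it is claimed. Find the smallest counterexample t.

We need the least integer t > 28 for which t ends in the digit 7 but t is not prime.
t = 37: 37 ends in 7 and is prime.
t = 47: 47 ends in 7 and is prime.
t = 57: 57 ends in 7; 57 = 3 × 19, composite.
Thus t = 57 disproves the claim, and no smaller t works.

t = 57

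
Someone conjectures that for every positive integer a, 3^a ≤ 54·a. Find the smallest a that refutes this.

a = 6

For a = 1, 2, 3, 4, 5 the conclusion holds.
a = 6: 3^a = 729 and 54·a = 324, so 729 > 324.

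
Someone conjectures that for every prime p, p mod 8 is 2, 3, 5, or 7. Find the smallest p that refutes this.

p = 17

A counterexample is any prime p such that the claim fails; we check each in order.
p = 2: 2 mod 8 = 2.
p = 3: 3 mod 8 = 3.
p = 5: 5 mod 8 = 5.
p = 7: 7 mod 8 = 7.
p = 11: 11 mod 8 = 3.
p = 13: 13 mod 8 = 5.
p = 17: 17 mod 8 = 1 — not in {2, 3, 5, 7}.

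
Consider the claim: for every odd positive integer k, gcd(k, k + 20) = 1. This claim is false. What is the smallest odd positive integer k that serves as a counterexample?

k = 5

We need the least odd positive integer k for which gcd(k, k + 20) > 1.
For k = 1, 3 the conclusion holds.
k = 5: gcd(5, 25) = 5.
Thus k = 5 disproves the claim, and no smaller k works.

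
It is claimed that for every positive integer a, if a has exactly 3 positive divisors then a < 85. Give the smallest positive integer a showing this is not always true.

Check each positive integer a in order until a has exactly 3 positive divisors but the claim fails.
For a = 4, 9, 25, 49 the conclusion holds.
a = 121: τ(121) = 3; 121 ≥ 85.

a = 121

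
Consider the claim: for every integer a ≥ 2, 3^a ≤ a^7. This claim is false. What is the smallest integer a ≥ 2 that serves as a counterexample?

Check each integer a ≥ 2 in order until 3^a > a^7.
For a = 2, 3, 4, 5, …, 16, 17, 18 the conclusion holds.
a = 19: 3^a = 1162261467 and a^7 = 893871739, so 1162261467 > 893871739.
Thus a = 19 disproves the claim, and no smaller a works.

a = 19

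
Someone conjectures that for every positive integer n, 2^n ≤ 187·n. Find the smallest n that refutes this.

We need the least positive integer n for which 2^n > 187·n.
For n = 1, 2, 3, 4, …, 9, 10, 11 the conclusion holds.
n = 12: 2^n = 4096 and 187·n = 2244, so 4096 > 2244.
Thus n = 12 disproves the claim, and no smaller n works.

n = 12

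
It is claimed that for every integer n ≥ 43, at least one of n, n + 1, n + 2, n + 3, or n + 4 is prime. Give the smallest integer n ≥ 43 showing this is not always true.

n = 48

Check each integer n ≥ 43 in order until n, n + 1, n + 2, n + 3, n + 4 are all composite.
For n = 43, 44, 45, 46, 47 the conclusion holds.
n = 48: 48 = 2 × 24; 49 = 7 × 7; 50 = 2 × 25; 51 = 3 × 17; 52 = 2 × 26 — all composite.
Thus n = 48 disproves the claim, and no smaller n works.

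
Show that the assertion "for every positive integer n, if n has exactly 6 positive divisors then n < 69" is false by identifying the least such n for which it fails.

n = 75

Check each positive integer n in order until n has exactly 6 positive divisors but the claim fails.
The first 11 eligible values, up to n = 68, all satisfy the conclusion.
n = 75: τ(75) = 6; 75 ≥ 69.
Hence n = 75 is a counterexample.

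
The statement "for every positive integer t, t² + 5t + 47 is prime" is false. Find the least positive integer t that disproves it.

t = 38

Check each positive integer t in order until t² + 5t + 47 is not prime.
For t = 1, 2, 3, 4, …, 35, 36, 37 the conclusion holds.
t = 38: t² + 5t + 47 = 1681 = 41 × 41, composite.
Hence t = 38 is a counterexample.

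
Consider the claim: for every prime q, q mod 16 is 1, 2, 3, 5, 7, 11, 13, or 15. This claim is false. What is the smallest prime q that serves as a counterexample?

q = 41

For q = 2, 3, 5, 7, …, 29, 31, 37 the conclusion holds.
q = 41: 41 mod 16 = 9 — not in {1, 2, 3, 5, 7, 11, 13, 15}.
So q = 41 is the smallest counterexample.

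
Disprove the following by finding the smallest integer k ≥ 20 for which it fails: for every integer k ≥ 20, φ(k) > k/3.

k = 24

The first 4 eligible values, up to k = 23, all satisfy the conclusion.
k = 24: φ(24) = 8 and 24/3 = 8, so φ(24) ≤ 24/3.
Thus k = 24 disproves the claim, and no smaller k works.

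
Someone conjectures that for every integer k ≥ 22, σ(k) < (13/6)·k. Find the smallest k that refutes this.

k = 24

For k = 22, 23 the conclusion holds.
k = 24: σ(24) = 60; 60 ≥ 52.
So k = 24 is the smallest counterexample.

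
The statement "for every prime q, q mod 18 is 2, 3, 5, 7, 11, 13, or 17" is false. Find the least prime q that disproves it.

q = 19

Check each prime q in order until the claim fails.
For q = 2, 3, 5, 7, 11, 13, 17 the conclusion holds.
q = 19: 19 mod 18 = 1 — not in {2, 3, 5, 7, 11, 13, 17}.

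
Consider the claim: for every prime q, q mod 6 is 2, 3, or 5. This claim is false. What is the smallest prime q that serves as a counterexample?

Check each prime q in order until the claim fails.
q = 2: 2 mod 6 = 2.
q = 3: 3 mod 6 = 3.
q = 5: 5 mod 6 = 5.
q = 7: 7 mod 6 = 1 — not in {2, 3, 5}.
Hence q = 7 is a counterexample.

q = 7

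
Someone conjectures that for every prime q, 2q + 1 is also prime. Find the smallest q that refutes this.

q = 7

A counterexample is any prime q such that 2q + 1 is not prime; we check each in order.
q = 2: 2q + 1 = 5, prime.
q = 3: 2q + 1 = 7, prime.
q = 5: 2q + 1 = 11, prime.
q = 7: 2q + 1 = 15 = 3 × 5, not prime.
So q = 7 is the smallest counterexample.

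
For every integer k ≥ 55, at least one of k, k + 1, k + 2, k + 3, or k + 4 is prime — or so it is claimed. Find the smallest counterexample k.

A counterexample is any integer k ≥ 55 such that k, k + 1, k + 2, k + 3, k + 4 are all composite; we check each in order.
For k = 55, 56, 57, 58, 59, 60, 61 the conclusion holds.
k = 62: 62 = 2 × 31; 63 = 3 × 21; 64 = 2 × 32; 65 = 5 × 13; 66 = 2 × 33 — all composite.

k = 62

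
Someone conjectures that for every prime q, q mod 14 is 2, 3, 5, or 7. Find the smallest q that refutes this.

q = 11

We need the least prime q for which the claim fails.
The first 4 eligible values, up to q = 7, all satisfy the conclusion.
q = 11: 11 mod 14 = 11 — not in {2, 3, 5, 7}.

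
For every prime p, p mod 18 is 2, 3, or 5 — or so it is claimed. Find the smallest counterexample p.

For p = 2, 3, 5 the conclusion holds.
p = 7: 7 mod 18 = 7 — not in {2, 3, 5}.
So p = 7 is the smallest counterexample.

p = 7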